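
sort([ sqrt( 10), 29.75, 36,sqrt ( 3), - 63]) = [ - 63, sqrt( 3),  sqrt( 10 ), 29.75 , 36]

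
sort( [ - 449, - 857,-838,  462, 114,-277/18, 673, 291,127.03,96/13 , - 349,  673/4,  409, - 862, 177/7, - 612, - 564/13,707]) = [  -  862 , - 857,  -  838,-612,-449, - 349, - 564/13, - 277/18, 96/13,177/7,114, 127.03, 673/4,291 , 409,462,673,707 ]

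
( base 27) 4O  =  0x84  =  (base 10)132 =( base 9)156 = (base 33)40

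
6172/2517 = 2 + 1138/2517= 2.45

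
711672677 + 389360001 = 1101032678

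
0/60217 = 0  =  0.00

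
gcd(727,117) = 1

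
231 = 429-198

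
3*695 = 2085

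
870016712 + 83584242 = 953600954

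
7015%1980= 1075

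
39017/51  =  765 + 2/51 =765.04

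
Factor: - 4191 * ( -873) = 3^3*11^1 * 97^1 * 127^1 =3658743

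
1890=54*35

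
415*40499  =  16807085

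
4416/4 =1104= 1104.00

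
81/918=3/34= 0.09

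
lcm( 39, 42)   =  546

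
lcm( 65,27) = 1755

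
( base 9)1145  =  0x353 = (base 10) 851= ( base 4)31103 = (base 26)16j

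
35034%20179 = 14855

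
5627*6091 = 34274057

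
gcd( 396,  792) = 396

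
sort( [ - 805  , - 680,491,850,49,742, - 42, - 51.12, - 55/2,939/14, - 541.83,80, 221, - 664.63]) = [ - 805, - 680 , - 664.63, - 541.83, - 51.12, - 42,-55/2 , 49  ,  939/14,80,221,491,742,850]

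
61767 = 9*6863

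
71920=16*4495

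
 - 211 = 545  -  756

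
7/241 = 7/241 = 0.03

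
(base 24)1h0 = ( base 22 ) 20g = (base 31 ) 10n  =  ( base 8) 1730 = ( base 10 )984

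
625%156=1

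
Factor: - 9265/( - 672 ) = 2^(-5)*3^( - 1 )*5^1*7^(  -  1 )*17^1 *109^1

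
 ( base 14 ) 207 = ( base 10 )399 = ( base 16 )18f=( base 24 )gf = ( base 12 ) 293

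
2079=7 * 297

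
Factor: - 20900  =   - 2^2*5^2*11^1*19^1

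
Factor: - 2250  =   - 2^1*3^2*5^3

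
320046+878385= 1198431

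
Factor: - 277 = -277^1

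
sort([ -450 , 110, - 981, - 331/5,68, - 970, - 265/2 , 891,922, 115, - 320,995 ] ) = [ - 981,-970, - 450, - 320, - 265/2, - 331/5,68, 110 , 115,891, 922, 995]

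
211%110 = 101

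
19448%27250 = 19448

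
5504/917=6+2/917 = 6.00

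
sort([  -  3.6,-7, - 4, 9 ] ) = [  -  7,-4,-3.6,9 ]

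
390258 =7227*54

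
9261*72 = 666792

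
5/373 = 5/373 = 0.01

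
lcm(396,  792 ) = 792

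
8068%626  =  556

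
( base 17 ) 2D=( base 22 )23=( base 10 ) 47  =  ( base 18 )2B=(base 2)101111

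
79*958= 75682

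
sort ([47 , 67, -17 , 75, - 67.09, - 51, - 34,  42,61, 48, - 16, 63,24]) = [-67.09,-51, - 34,-17,-16, 24,42, 47,48,61,63, 67, 75] 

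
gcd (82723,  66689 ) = 1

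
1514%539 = 436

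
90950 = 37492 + 53458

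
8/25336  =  1/3167 = 0.00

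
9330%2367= 2229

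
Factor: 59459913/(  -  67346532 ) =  - 2^ ( - 2)*3^2 *11^( - 1 )*83^( - 1)*683^( - 1)*244691^1=- 2202219/2494316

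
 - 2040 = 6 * ( - 340)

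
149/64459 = 149/64459 = 0.00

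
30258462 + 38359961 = 68618423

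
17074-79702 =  - 62628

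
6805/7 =6805/7=972.14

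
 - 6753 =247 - 7000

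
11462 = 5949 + 5513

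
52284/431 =52284/431 = 121.31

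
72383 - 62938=9445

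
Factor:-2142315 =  - 3^3*5^1 * 7^1*2267^1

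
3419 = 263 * 13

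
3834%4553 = 3834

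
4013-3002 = 1011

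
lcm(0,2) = 0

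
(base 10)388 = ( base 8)604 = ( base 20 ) J8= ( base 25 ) FD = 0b110000100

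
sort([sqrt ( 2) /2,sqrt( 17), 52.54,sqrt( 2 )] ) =[ sqrt (2)/2,sqrt( 2 ), sqrt( 17),52.54]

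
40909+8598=49507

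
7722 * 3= 23166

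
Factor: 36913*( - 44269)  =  -1634101597 = - 36913^1 * 44269^1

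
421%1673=421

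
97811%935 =571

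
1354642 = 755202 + 599440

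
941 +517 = 1458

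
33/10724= 33/10724 =0.00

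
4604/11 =418 + 6/11= 418.55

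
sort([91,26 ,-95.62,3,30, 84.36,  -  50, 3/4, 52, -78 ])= [ - 95.62,-78,-50,3/4, 3,26,30 , 52, 84.36,91 ]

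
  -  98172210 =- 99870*983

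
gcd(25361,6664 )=7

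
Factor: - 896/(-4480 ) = 5^(- 1) = 1/5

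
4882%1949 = 984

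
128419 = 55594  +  72825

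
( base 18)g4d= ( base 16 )1495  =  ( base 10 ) 5269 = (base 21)bjj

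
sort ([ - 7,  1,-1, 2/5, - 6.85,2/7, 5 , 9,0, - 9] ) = [ - 9, - 7, - 6.85 , - 1,0,2/7,2/5,1, 5,9 ]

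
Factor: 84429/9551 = 3^3  *  53^1*59^1*9551^( - 1 ) 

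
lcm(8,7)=56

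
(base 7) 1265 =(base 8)750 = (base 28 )HC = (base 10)488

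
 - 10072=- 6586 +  - 3486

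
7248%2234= 546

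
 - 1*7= - 7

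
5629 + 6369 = 11998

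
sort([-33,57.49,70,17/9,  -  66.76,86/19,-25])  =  [-66.76, - 33, - 25,17/9 , 86/19,57.49,70 ]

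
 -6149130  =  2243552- 8392682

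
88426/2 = 44213 = 44213.00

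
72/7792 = 9/974 = 0.01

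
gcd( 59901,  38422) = 1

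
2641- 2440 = 201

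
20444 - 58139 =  - 37695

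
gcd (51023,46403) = 7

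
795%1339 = 795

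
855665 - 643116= 212549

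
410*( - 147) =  - 60270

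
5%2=1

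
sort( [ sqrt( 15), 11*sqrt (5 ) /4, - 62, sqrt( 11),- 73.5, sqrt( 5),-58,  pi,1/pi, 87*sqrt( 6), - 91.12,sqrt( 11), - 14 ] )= [ - 91.12,-73.5,-62, - 58, - 14, 1/pi, sqrt( 5) , pi, sqrt( 11 ), sqrt( 11 ), sqrt( 15 ),11*sqrt (5)/4, 87 * sqrt( 6)] 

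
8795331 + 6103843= 14899174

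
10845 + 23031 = 33876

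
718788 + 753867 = 1472655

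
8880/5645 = 1 + 647/1129 = 1.57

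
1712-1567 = 145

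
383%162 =59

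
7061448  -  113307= 6948141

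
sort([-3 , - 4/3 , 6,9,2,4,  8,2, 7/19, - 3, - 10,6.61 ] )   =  [-10, - 3, - 3, - 4/3,  7/19,2 , 2,4 , 6,6.61,8,9] 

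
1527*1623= 2478321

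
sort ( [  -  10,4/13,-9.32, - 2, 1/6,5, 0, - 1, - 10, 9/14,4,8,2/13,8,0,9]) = [ - 10, - 10, - 9.32, - 2 ,- 1,  0,0, 2/13,1/6,4/13, 9/14, 4,  5, 8,8, 9] 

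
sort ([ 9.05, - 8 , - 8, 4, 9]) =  [-8, - 8, 4,  9,9.05 ] 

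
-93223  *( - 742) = 69171466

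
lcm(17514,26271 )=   52542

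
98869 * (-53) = - 5240057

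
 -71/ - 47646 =71/47646= 0.00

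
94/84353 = 94/84353 = 0.00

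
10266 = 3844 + 6422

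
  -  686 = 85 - 771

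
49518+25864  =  75382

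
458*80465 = 36852970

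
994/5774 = 497/2887  =  0.17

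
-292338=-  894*327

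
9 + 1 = 10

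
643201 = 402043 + 241158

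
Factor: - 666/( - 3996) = 2^( - 1)*3^(-1) = 1/6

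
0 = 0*19953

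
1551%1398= 153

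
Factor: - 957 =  - 3^1*11^1*29^1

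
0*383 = 0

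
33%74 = 33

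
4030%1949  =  132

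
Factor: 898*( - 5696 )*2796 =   -  2^9 * 3^1*89^1 * 233^1*449^1=- 14301562368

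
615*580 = 356700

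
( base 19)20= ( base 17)24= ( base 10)38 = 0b100110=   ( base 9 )42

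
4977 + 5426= 10403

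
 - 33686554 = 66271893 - 99958447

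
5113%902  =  603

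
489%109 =53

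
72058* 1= 72058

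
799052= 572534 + 226518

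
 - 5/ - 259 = 5/259=0.02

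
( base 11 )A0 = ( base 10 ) 110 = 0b1101110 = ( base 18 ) 62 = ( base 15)75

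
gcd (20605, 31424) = 1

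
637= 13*49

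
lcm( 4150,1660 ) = 8300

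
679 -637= 42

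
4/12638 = 2/6319 = 0.00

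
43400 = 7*6200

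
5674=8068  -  2394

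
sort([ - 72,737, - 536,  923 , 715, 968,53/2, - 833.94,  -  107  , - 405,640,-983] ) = [-983, - 833.94,  -  536, - 405, - 107,-72, 53/2, 640, 715,737,923 , 968 ] 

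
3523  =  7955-4432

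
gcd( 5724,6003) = 9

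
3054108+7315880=10369988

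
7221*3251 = 23475471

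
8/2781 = 8/2781  =  0.00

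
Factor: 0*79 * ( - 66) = 0 = 0^1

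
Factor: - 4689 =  - 3^2*521^1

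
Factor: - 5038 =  - 2^1*11^1 * 229^1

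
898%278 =64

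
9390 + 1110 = 10500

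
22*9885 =217470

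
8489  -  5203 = 3286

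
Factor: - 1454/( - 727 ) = 2 = 2^1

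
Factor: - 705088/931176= - 2^3*3^ ( - 5 )*23^1 = -  184/243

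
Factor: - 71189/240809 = -277/937 = - 277^1*937^( - 1) 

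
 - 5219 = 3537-8756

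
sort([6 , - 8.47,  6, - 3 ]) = [ - 8.47, - 3, 6, 6 ]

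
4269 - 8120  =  -3851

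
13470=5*2694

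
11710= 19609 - 7899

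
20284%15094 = 5190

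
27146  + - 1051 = 26095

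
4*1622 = 6488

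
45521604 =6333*7188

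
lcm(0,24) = 0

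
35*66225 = 2317875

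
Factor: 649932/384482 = 324966/192241 = 2^1*3^1 *7^( - 1)*29^(-1)*41^1*947^(  -  1 )*1321^1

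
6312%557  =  185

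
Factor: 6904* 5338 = 36853552=2^4*17^1*157^1*863^1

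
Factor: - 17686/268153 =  - 2^1 * 37^1 * 239^1*268153^(-1)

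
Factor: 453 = 3^1*151^1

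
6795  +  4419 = 11214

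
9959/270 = 9959/270  =  36.89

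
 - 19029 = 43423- 62452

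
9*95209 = 856881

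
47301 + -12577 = 34724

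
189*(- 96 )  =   - 18144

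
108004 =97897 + 10107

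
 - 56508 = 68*( - 831 )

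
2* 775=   1550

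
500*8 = 4000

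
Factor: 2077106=2^1*37^1*28069^1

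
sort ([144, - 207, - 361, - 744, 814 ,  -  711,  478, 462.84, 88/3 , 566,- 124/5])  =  [ - 744  ,-711, - 361,  -  207, - 124/5, 88/3,144, 462.84, 478,566, 814]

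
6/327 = 2/109 = 0.02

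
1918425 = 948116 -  - 970309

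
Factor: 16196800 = 2^6 *5^2*53^1*191^1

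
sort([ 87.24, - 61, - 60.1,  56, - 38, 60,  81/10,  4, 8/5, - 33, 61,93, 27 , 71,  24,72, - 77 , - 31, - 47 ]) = [ - 77, - 61,- 60.1, - 47,-38, - 33 , - 31, 8/5,4 , 81/10 , 24,  27, 56, 60 , 61,71,72, 87.24,  93]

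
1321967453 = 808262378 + 513705075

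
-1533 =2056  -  3589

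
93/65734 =93/65734 =0.00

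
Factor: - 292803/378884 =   -  2^(- 2 )*3^1*7^1* 11^( - 1)*73^1*79^( - 1)*109^(  -  1 )*191^1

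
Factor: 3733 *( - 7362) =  - 2^1*3^2* 409^1*3733^1 =- 27482346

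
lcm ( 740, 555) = 2220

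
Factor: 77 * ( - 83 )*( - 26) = 2^1*7^1 * 11^1 * 13^1*83^1 =166166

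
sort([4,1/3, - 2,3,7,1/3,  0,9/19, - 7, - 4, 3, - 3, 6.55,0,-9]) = [ - 9,-7,  -  4,  -  3, - 2,0,0,1/3,1/3,9/19, 3,3,4,6.55,7 ]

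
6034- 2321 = 3713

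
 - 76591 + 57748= - 18843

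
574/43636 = 287/21818 = 0.01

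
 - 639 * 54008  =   - 34511112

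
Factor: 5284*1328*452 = 3171752704   =  2^8*83^1 * 113^1*1321^1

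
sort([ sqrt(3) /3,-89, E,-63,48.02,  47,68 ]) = [ - 89, - 63  ,  sqrt( 3 )/3,  E, 47,48.02, 68 ] 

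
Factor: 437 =19^1*23^1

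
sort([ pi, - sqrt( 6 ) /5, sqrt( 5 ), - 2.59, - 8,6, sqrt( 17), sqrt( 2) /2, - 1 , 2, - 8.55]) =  [ - 8.55, - 8, - 2.59, - 1, - sqrt( 6)/5,sqrt(2 ) /2,2, sqrt(5 ),pi, sqrt( 17 ) , 6] 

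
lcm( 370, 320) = 11840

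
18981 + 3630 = 22611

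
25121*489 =12284169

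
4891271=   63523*77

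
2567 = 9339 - 6772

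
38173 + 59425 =97598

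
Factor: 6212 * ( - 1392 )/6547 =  - 2^6*3^1*29^1*1553^1*6547^( - 1) = - 8647104/6547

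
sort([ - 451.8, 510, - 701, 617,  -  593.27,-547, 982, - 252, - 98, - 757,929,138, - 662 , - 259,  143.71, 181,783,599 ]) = [ - 757, - 701, - 662,  -  593.27, -547,  -  451.8 , - 259,- 252, - 98,138, 143.71,181, 510,  599,  617,783,929 , 982]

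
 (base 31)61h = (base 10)5814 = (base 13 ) 2853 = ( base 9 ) 7870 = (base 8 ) 13266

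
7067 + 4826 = 11893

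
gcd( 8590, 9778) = 2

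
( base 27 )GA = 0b110111010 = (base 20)122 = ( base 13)280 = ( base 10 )442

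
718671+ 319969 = 1038640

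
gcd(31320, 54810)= 7830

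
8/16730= 4/8365 = 0.00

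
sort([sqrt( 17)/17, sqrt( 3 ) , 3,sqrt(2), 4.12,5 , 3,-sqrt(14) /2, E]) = [- sqrt( 14 )/2,  sqrt( 17 )/17, sqrt( 2), sqrt( 3), E, 3, 3, 4.12, 5]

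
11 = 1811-1800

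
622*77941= 48479302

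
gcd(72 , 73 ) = 1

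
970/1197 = 970/1197 = 0.81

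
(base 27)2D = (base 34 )1X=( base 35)1W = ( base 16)43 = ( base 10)67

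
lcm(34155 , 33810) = 3347190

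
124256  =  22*5648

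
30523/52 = 30523/52 = 586.98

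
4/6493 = 4/6493 = 0.00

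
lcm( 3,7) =21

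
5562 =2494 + 3068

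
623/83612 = 623/83612 = 0.01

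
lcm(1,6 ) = 6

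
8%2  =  0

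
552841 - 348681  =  204160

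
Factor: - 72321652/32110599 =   -  2^2*3^( - 1 )*13^1*23^( -1)*241^( - 1 )*1931^( - 1)*1390801^1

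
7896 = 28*282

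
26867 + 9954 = 36821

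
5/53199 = 5/53199= 0.00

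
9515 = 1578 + 7937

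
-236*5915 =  - 1395940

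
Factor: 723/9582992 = 2^ (  -  4)*3^1*19^(-1)*29^ (-1 )*241^1*1087^ (  -  1)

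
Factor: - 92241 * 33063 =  - 3^3  *  37^1*103^1*107^1*277^1 =-3049764183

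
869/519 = 869/519 = 1.67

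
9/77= 9/77= 0.12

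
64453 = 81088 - 16635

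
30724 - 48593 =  - 17869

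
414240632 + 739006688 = 1153247320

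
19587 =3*6529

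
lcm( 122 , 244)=244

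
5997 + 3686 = 9683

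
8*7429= 59432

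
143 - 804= - 661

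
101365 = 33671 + 67694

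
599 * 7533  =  4512267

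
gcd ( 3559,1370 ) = 1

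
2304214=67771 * 34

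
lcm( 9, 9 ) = 9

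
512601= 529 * 969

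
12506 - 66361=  -53855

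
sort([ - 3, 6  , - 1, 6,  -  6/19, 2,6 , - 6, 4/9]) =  [ - 6, - 3, - 1, - 6/19, 4/9,2 , 6, 6, 6] 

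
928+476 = 1404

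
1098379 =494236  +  604143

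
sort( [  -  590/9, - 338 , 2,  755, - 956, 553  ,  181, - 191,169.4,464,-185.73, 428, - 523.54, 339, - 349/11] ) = [ - 956, -523.54 , - 338, - 191, - 185.73, - 590/9 , - 349/11,2,169.4,  181, 339,428,464,  553, 755 ]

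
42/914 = 21/457 =0.05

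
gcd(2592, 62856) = 648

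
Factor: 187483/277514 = 2^( - 1)*19^(-1)*47^1*67^(-1 )*109^(  -  1)*3989^1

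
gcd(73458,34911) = 9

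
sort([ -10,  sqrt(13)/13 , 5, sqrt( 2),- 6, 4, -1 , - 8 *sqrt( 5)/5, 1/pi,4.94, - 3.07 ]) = [ - 10,-6, - 8*sqrt( 5)/5, - 3.07, - 1,  sqrt( 13)/13, 1/pi,  sqrt( 2 ), 4,  4.94, 5] 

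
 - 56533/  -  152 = 56533/152  =  371.93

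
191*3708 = 708228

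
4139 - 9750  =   - 5611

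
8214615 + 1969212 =10183827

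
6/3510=1/585 = 0.00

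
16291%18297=16291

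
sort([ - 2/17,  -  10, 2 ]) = [- 10, - 2/17,  2 ] 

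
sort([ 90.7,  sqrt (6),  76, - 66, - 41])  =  [-66 , - 41 , sqrt(6 ) , 76, 90.7]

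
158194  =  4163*38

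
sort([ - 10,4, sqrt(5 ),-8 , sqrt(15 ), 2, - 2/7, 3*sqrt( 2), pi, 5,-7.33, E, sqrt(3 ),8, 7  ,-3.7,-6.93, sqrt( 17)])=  [ - 10, - 8,-7.33, - 6.93, - 3.7, - 2/7,sqrt(  3), 2, sqrt( 5 ), E, pi, sqrt (15),4, sqrt( 17 ),3* sqrt( 2), 5,  7, 8] 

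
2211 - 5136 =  - 2925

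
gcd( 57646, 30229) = 703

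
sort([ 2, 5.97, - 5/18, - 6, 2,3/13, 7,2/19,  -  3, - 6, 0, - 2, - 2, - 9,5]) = [ -9,-6, - 6 , - 3, - 2, - 2, - 5/18, 0, 2/19,3/13,2, 2,  5,5.97,7 ] 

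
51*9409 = 479859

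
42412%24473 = 17939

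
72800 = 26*2800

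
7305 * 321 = 2344905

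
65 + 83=148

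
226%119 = 107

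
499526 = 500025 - 499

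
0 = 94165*0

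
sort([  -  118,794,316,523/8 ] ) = [- 118, 523/8, 316 , 794] 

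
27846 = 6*4641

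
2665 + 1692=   4357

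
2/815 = 2/815 = 0.00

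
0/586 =0 = 0.00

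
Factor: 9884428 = 2^2 * 2471107^1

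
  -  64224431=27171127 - 91395558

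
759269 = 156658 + 602611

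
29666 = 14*2119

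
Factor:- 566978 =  - 2^1*283489^1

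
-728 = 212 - 940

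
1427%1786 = 1427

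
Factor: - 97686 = -2^1*3^6*67^1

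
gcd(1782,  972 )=162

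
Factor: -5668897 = - 13^1*19^1*59^1*389^1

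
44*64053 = 2818332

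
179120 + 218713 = 397833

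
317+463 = 780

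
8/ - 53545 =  - 1 + 53537/53545 = -0.00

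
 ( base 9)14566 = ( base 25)fmh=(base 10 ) 9942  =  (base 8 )23326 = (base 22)KBK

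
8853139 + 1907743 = 10760882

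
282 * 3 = 846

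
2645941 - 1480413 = 1165528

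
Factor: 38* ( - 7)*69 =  -18354 = - 2^1 * 3^1*7^1*19^1*23^1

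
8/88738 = 4/44369 = 0.00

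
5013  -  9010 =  - 3997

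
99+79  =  178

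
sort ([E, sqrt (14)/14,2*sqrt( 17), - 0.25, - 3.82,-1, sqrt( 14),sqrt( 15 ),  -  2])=[ - 3.82, - 2,-1,- 0.25,  sqrt( 14)/14,E,sqrt( 14), sqrt( 15),2*sqrt( 17) ]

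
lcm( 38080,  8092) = 647360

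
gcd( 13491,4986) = 9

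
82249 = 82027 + 222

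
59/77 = 59/77 = 0.77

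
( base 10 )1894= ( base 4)131212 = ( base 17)697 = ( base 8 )3546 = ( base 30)234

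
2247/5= 449 + 2/5 = 449.40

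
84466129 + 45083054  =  129549183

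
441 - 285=156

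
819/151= 5  +  64/151 = 5.42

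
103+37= 140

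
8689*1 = 8689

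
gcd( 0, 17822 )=17822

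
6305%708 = 641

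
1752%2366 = 1752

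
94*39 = 3666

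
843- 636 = 207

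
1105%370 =365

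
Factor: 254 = 2^1*127^1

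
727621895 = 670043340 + 57578555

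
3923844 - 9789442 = -5865598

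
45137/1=45137 = 45137.00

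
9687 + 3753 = 13440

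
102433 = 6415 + 96018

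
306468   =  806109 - 499641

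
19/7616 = 19/7616 = 0.00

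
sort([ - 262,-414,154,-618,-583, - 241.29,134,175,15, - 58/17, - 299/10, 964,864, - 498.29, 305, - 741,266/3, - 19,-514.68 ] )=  [ - 741, - 618, - 583, - 514.68, - 498.29, - 414, - 262,-241.29,-299/10, - 19, - 58/17 , 15,266/3, 134 , 154,175,305, 864,964 ]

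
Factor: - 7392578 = -2^1 * 229^1 * 16141^1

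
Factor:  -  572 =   -  2^2*11^1*13^1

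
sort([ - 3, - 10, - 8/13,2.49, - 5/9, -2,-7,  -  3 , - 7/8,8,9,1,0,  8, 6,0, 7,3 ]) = [ - 10,-7 ,  -  3 , - 3, - 2,-7/8, - 8/13, - 5/9,0, 0,1,2.49,3, 6,7,8, 8,9 ]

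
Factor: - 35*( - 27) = 3^3*5^1*7^1 = 945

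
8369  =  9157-788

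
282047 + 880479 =1162526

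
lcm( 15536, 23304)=46608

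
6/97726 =3/48863 = 0.00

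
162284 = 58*2798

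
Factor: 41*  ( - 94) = -2^1 * 41^1*47^1=-3854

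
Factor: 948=2^2 * 3^1*79^1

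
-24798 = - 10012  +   - 14786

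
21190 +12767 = 33957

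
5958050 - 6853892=- 895842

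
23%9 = 5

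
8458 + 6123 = 14581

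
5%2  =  1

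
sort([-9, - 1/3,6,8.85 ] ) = [ - 9, -1/3,  6, 8.85 ]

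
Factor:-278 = -2^1*139^1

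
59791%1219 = 60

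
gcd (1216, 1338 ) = 2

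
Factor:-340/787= -2^2 * 5^1*17^1*787^(-1)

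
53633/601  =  89+144/601 = 89.24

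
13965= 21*665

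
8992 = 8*1124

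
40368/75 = 13456/25 = 538.24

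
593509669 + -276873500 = 316636169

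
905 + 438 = 1343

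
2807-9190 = -6383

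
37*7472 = 276464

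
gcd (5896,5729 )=1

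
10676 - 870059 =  - 859383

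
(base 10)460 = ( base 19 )154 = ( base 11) 389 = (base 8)714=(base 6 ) 2044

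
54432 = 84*648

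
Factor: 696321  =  3^2*77369^1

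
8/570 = 4/285 = 0.01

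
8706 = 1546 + 7160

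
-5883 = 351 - 6234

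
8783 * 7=61481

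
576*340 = 195840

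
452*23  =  10396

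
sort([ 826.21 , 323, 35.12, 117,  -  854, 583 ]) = [ - 854,  35.12,117,  323 , 583,826.21 ] 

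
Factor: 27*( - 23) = - 621  =  - 3^3*23^1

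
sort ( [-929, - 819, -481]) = [ - 929, - 819, - 481]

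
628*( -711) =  - 446508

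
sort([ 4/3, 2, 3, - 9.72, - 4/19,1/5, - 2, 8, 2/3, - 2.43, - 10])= [ - 10, - 9.72,  -  2.43, - 2, - 4/19,1/5,2/3,4/3, 2,3, 8]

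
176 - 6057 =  - 5881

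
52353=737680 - 685327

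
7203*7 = 50421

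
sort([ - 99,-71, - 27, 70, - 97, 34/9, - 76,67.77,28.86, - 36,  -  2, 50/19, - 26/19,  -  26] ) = [ - 99, - 97, - 76, - 71, - 36,-27, - 26 , - 2,- 26/19, 50/19, 34/9, 28.86, 67.77, 70] 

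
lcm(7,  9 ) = 63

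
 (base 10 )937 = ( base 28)15D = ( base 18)2g1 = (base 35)qr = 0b1110101001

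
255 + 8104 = 8359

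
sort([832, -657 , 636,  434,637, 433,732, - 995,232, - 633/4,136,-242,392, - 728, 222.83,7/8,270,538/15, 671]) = [ - 995 , - 728, - 657, - 242, - 633/4,7/8,538/15, 136, 222.83, 232, 270,392,433 , 434,636, 637,  671,732, 832 ]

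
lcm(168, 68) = 2856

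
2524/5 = 504 + 4/5 = 504.80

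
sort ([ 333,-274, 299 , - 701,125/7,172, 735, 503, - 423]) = [ - 701,-423,-274 , 125/7,  172, 299,  333,503,735]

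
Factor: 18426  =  2^1*3^1*37^1*83^1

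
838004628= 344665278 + 493339350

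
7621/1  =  7621 = 7621.00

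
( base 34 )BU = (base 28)EC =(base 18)148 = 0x194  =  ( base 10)404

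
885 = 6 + 879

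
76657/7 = 10951  =  10951.00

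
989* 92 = 90988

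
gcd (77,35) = 7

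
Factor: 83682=2^1 *3^2* 4649^1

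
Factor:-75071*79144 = -2^3* 13^1*41^1 * 761^1*1831^1 = - 5941419224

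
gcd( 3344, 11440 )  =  176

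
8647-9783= -1136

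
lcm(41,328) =328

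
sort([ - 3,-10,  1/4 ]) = [  -  10, - 3, 1/4]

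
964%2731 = 964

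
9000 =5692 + 3308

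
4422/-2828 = -2211/1414 = -1.56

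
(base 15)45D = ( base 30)12s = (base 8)1734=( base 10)988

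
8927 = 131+8796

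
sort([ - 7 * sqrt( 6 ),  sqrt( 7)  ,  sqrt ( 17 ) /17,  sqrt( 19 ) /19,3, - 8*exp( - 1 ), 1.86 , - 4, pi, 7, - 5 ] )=[  -  7*sqrt( 6 ), -5,  -  4, - 8*exp( - 1 ), sqrt( 19 ) /19, sqrt( 17)/17,1.86, sqrt(7) , 3, pi, 7]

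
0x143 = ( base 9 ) 388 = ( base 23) E1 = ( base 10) 323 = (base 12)22B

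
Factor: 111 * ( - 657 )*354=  - 25816158=-2^1*3^4*  37^1*59^1*73^1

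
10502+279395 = 289897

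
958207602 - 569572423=388635179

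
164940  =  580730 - 415790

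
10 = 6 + 4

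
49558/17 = 2915+3/17= 2915.18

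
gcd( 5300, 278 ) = 2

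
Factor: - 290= - 2^1*5^1*29^1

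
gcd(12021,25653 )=3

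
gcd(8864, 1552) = 16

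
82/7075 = 82/7075 = 0.01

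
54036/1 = 54036 = 54036.00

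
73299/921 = 24433/307 =79.59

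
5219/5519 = 5219/5519=0.95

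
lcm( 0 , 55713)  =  0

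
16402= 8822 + 7580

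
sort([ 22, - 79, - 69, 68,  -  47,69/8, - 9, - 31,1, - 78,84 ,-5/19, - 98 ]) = [ - 98, - 79, - 78 ,  -  69, - 47, - 31, -9, - 5/19,1, 69/8,22,  68, 84 ]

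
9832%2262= 784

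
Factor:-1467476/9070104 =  - 366869/2267526 = - 2^( - 1) * 3^ ( - 1) * 31^(-1)*73^(-1 )*167^( - 1)*366869^1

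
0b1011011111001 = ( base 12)34A1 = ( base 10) 5881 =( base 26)8I5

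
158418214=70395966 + 88022248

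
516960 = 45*11488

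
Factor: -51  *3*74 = -2^1*3^2 * 17^1*37^1 = - 11322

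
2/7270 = 1/3635  =  0.00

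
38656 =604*64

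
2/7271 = 2/7271 = 0.00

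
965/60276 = 965/60276 = 0.02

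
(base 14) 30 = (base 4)222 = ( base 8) 52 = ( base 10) 42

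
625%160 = 145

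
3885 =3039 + 846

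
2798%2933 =2798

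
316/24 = 13  +  1/6 = 13.17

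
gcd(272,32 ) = 16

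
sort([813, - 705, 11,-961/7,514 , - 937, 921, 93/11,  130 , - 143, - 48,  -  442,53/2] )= [ - 937,  -  705, - 442, - 143, -961/7,  -  48, 93/11,11, 53/2, 130,514,813, 921] 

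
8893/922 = 8893/922=9.65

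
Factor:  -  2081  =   - 2081^1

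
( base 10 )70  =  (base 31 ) 28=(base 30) 2A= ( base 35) 20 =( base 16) 46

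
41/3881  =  41/3881=0.01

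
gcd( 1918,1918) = 1918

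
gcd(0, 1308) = 1308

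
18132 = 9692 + 8440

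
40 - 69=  - 29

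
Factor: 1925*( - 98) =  - 2^1*5^2*7^3*11^1   =  -  188650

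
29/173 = 29/173 = 0.17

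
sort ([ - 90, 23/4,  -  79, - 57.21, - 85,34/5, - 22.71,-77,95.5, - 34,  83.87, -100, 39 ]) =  [ - 100, - 90,  -  85, - 79,  -  77, - 57.21,- 34,-22.71,  23/4,34/5, 39,83.87, 95.5]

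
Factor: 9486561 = 3^1*7^1*17^1*26573^1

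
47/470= 1/10=0.10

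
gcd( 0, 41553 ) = 41553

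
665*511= 339815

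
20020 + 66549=86569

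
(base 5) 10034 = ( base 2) 1010000100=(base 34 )iw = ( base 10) 644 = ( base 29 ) m6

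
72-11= 61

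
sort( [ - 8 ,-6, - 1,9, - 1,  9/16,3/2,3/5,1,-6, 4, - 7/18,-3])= [-8, - 6, - 6, - 3,-1, - 1, - 7/18,9/16,3/5,1,3/2,4, 9]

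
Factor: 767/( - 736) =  - 2^(- 5)*13^1*23^( - 1 )* 59^1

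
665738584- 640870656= 24867928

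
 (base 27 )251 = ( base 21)3CJ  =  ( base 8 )3072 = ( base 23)307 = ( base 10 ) 1594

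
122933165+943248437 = 1066181602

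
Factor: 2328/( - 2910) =  -  4/5  =  - 2^2 * 5^ ( - 1)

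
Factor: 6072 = 2^3 * 3^1*11^1 *23^1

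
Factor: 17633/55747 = 7^1*11^1  *  107^(-1)  *229^1*  521^( - 1)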